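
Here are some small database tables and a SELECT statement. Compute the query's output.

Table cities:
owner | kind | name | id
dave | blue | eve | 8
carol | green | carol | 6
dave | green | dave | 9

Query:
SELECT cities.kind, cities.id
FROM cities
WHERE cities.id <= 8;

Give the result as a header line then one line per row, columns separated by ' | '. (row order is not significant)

After WHERE (2 rows):
cities.owner | cities.kind | cities.name | cities.id
dave | blue | eve | 8
carol | green | carol | 6
After SELECT (2 rows):
cities.kind | cities.id
blue | 8
green | 6

== RESULT ==
cities.kind | cities.id
blue | 8
green | 6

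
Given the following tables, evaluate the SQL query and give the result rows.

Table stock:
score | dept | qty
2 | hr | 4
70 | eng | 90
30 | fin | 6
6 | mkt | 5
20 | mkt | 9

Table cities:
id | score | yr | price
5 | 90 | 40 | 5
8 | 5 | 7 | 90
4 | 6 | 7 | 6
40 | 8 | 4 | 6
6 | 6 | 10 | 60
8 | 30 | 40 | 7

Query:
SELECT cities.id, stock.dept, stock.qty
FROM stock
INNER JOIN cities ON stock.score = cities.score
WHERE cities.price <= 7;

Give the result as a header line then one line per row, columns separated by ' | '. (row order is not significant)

== RESULT ==
cities.id | stock.dept | stock.qty
8 | fin | 6
4 | mkt | 5

Derivation:
After JOIN cities (3 rows):
stock.score | stock.dept | stock.qty | cities.id | cities.score | cities.yr | cities.price
30 | fin | 6 | 8 | 30 | 40 | 7
6 | mkt | 5 | 4 | 6 | 7 | 6
6 | mkt | 5 | 6 | 6 | 10 | 60
After WHERE (2 rows):
stock.score | stock.dept | stock.qty | cities.id | cities.score | cities.yr | cities.price
30 | fin | 6 | 8 | 30 | 40 | 7
6 | mkt | 5 | 4 | 6 | 7 | 6
After SELECT (2 rows):
cities.id | stock.dept | stock.qty
8 | fin | 6
4 | mkt | 5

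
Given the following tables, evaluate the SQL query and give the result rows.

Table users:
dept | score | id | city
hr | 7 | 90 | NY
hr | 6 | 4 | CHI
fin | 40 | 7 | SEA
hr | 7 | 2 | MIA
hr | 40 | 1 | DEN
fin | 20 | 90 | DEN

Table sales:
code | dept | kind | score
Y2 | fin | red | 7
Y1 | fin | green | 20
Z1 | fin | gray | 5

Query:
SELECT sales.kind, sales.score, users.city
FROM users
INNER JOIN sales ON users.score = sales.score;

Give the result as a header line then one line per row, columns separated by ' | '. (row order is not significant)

== RESULT ==
sales.kind | sales.score | users.city
red | 7 | NY
red | 7 | MIA
green | 20 | DEN

Derivation:
After JOIN sales (3 rows):
users.dept | users.score | users.id | users.city | sales.code | sales.dept | sales.kind | sales.score
hr | 7 | 90 | NY | Y2 | fin | red | 7
hr | 7 | 2 | MIA | Y2 | fin | red | 7
fin | 20 | 90 | DEN | Y1 | fin | green | 20
After SELECT (3 rows):
sales.kind | sales.score | users.city
red | 7 | NY
red | 7 | MIA
green | 20 | DEN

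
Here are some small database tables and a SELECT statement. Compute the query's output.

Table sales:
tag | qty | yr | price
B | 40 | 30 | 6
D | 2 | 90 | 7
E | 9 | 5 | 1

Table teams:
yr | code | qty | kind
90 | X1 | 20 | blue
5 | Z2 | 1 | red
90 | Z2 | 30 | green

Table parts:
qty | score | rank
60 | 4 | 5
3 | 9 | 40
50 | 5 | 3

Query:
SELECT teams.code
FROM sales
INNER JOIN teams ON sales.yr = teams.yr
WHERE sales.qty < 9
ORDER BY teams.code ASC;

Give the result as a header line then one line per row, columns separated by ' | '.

== RESULT ==
teams.code
X1
Z2

Derivation:
After JOIN teams (3 rows):
sales.tag | sales.qty | sales.yr | sales.price | teams.yr | teams.code | teams.qty | teams.kind
D | 2 | 90 | 7 | 90 | X1 | 20 | blue
D | 2 | 90 | 7 | 90 | Z2 | 30 | green
E | 9 | 5 | 1 | 5 | Z2 | 1 | red
After WHERE (2 rows):
sales.tag | sales.qty | sales.yr | sales.price | teams.yr | teams.code | teams.qty | teams.kind
D | 2 | 90 | 7 | 90 | X1 | 20 | blue
D | 2 | 90 | 7 | 90 | Z2 | 30 | green
After SELECT (2 rows):
teams.code
X1
Z2
After ORDER BY (2 rows):
teams.code
X1
Z2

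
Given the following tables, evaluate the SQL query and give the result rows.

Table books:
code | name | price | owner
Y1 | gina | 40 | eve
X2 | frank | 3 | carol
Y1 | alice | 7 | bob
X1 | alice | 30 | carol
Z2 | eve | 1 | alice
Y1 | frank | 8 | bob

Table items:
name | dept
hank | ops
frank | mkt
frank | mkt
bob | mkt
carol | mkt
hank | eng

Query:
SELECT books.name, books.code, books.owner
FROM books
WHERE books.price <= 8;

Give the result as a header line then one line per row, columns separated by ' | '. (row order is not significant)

After WHERE (4 rows):
books.code | books.name | books.price | books.owner
X2 | frank | 3 | carol
Y1 | alice | 7 | bob
Z2 | eve | 1 | alice
Y1 | frank | 8 | bob
After SELECT (4 rows):
books.name | books.code | books.owner
frank | X2 | carol
alice | Y1 | bob
eve | Z2 | alice
frank | Y1 | bob

== RESULT ==
books.name | books.code | books.owner
frank | X2 | carol
alice | Y1 | bob
eve | Z2 | alice
frank | Y1 | bob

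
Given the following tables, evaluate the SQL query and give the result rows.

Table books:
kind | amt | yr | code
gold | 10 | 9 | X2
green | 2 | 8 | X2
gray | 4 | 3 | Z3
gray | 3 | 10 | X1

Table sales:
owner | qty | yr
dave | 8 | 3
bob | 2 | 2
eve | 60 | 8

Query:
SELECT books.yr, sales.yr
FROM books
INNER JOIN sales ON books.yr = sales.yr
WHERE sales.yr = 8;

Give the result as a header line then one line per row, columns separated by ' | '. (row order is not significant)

== RESULT ==
books.yr | sales.yr
8 | 8

Derivation:
After JOIN sales (2 rows):
books.kind | books.amt | books.yr | books.code | sales.owner | sales.qty | sales.yr
green | 2 | 8 | X2 | eve | 60 | 8
gray | 4 | 3 | Z3 | dave | 8 | 3
After WHERE (1 rows):
books.kind | books.amt | books.yr | books.code | sales.owner | sales.qty | sales.yr
green | 2 | 8 | X2 | eve | 60 | 8
After SELECT (1 rows):
books.yr | sales.yr
8 | 8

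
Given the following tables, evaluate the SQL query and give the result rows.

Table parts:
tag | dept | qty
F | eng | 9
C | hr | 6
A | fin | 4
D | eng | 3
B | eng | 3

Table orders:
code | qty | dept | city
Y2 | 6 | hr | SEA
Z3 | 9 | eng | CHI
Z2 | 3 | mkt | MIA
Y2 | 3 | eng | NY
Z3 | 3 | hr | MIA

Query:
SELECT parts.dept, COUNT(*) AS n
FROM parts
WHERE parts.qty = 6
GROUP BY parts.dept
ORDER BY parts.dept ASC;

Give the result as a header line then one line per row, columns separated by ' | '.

After WHERE (1 rows):
parts.tag | parts.dept | parts.qty
C | hr | 6
After GROUP BY (1 rows):
parts.dept | n
hr | 1
After ORDER BY (1 rows):
parts.dept | n
hr | 1

== RESULT ==
parts.dept | n
hr | 1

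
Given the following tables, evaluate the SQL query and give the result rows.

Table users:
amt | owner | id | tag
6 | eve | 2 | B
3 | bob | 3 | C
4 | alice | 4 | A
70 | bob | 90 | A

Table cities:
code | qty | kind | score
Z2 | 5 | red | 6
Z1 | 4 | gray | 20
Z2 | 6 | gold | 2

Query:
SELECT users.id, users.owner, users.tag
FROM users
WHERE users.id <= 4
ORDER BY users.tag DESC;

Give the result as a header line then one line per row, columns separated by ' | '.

After WHERE (3 rows):
users.amt | users.owner | users.id | users.tag
6 | eve | 2 | B
3 | bob | 3 | C
4 | alice | 4 | A
After SELECT (3 rows):
users.id | users.owner | users.tag
2 | eve | B
3 | bob | C
4 | alice | A
After ORDER BY (3 rows):
users.id | users.owner | users.tag
3 | bob | C
2 | eve | B
4 | alice | A

== RESULT ==
users.id | users.owner | users.tag
3 | bob | C
2 | eve | B
4 | alice | A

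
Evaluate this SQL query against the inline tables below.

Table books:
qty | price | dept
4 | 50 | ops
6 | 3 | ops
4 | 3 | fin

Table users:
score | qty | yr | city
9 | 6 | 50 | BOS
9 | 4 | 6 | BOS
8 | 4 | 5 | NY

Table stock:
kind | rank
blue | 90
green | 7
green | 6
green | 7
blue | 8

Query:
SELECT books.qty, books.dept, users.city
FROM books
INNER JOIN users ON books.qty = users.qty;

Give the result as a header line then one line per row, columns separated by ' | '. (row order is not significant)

== RESULT ==
books.qty | books.dept | users.city
4 | ops | BOS
4 | ops | NY
6 | ops | BOS
4 | fin | BOS
4 | fin | NY

Derivation:
After JOIN users (5 rows):
books.qty | books.price | books.dept | users.score | users.qty | users.yr | users.city
4 | 50 | ops | 9 | 4 | 6 | BOS
4 | 50 | ops | 8 | 4 | 5 | NY
6 | 3 | ops | 9 | 6 | 50 | BOS
4 | 3 | fin | 9 | 4 | 6 | BOS
4 | 3 | fin | 8 | 4 | 5 | NY
After SELECT (5 rows):
books.qty | books.dept | users.city
4 | ops | BOS
4 | ops | NY
6 | ops | BOS
4 | fin | BOS
4 | fin | NY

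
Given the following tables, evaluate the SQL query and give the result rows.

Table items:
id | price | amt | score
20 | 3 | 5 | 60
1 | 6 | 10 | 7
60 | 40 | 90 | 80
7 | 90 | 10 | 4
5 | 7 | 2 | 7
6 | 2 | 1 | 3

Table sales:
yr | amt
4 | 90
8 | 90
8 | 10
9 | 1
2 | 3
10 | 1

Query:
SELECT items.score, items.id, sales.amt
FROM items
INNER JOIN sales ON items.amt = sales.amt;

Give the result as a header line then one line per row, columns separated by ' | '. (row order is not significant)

== RESULT ==
items.score | items.id | sales.amt
7 | 1 | 10
80 | 60 | 90
80 | 60 | 90
4 | 7 | 10
3 | 6 | 1
3 | 6 | 1

Derivation:
After JOIN sales (6 rows):
items.id | items.price | items.amt | items.score | sales.yr | sales.amt
1 | 6 | 10 | 7 | 8 | 10
60 | 40 | 90 | 80 | 4 | 90
60 | 40 | 90 | 80 | 8 | 90
7 | 90 | 10 | 4 | 8 | 10
6 | 2 | 1 | 3 | 9 | 1
6 | 2 | 1 | 3 | 10 | 1
After SELECT (6 rows):
items.score | items.id | sales.amt
7 | 1 | 10
80 | 60 | 90
80 | 60 | 90
4 | 7 | 10
3 | 6 | 1
3 | 6 | 1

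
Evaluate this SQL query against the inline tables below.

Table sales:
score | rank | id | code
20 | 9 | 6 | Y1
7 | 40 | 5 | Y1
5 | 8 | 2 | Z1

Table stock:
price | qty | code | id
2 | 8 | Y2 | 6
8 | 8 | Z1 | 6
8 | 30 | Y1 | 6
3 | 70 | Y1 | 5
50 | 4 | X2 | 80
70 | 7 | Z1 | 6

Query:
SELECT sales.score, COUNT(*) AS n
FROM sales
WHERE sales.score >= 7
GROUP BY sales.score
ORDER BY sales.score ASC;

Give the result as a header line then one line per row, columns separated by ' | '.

After WHERE (2 rows):
sales.score | sales.rank | sales.id | sales.code
20 | 9 | 6 | Y1
7 | 40 | 5 | Y1
After GROUP BY (2 rows):
sales.score | n
20 | 1
7 | 1
After ORDER BY (2 rows):
sales.score | n
7 | 1
20 | 1

== RESULT ==
sales.score | n
7 | 1
20 | 1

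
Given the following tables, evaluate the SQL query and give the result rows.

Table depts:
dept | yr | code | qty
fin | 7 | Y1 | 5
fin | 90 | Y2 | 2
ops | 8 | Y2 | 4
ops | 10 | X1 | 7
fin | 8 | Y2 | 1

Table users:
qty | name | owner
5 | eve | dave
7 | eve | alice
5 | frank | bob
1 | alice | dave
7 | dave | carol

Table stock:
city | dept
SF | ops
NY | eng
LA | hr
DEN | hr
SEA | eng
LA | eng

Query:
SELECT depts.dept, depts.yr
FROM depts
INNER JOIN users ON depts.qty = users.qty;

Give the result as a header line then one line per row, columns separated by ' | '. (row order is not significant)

== RESULT ==
depts.dept | depts.yr
fin | 7
fin | 7
ops | 10
ops | 10
fin | 8

Derivation:
After JOIN users (5 rows):
depts.dept | depts.yr | depts.code | depts.qty | users.qty | users.name | users.owner
fin | 7 | Y1 | 5 | 5 | eve | dave
fin | 7 | Y1 | 5 | 5 | frank | bob
ops | 10 | X1 | 7 | 7 | eve | alice
ops | 10 | X1 | 7 | 7 | dave | carol
fin | 8 | Y2 | 1 | 1 | alice | dave
After SELECT (5 rows):
depts.dept | depts.yr
fin | 7
fin | 7
ops | 10
ops | 10
fin | 8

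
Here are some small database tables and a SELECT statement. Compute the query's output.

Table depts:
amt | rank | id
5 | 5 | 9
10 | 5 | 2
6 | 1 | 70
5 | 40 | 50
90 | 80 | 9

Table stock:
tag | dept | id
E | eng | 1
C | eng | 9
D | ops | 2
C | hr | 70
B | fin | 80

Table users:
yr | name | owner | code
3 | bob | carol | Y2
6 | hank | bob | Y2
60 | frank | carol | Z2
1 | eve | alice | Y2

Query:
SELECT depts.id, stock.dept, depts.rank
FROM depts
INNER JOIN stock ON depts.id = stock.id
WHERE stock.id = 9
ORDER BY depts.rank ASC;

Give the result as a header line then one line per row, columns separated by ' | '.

== RESULT ==
depts.id | stock.dept | depts.rank
9 | eng | 5
9 | eng | 80

Derivation:
After JOIN stock (4 rows):
depts.amt | depts.rank | depts.id | stock.tag | stock.dept | stock.id
5 | 5 | 9 | C | eng | 9
10 | 5 | 2 | D | ops | 2
6 | 1 | 70 | C | hr | 70
90 | 80 | 9 | C | eng | 9
After WHERE (2 rows):
depts.amt | depts.rank | depts.id | stock.tag | stock.dept | stock.id
5 | 5 | 9 | C | eng | 9
90 | 80 | 9 | C | eng | 9
After SELECT (2 rows):
depts.id | stock.dept | depts.rank
9 | eng | 5
9 | eng | 80
After ORDER BY (2 rows):
depts.id | stock.dept | depts.rank
9 | eng | 5
9 | eng | 80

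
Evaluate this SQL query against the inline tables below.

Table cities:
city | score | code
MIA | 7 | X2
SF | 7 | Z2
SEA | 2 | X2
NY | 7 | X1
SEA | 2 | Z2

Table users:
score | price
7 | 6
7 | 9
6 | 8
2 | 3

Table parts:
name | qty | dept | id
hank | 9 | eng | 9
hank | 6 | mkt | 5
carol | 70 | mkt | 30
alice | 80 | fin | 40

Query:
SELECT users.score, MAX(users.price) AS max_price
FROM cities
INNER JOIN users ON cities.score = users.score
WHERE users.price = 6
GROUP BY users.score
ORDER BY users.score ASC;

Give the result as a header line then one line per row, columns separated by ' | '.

== RESULT ==
users.score | max_price
7 | 6

Derivation:
After JOIN users (8 rows):
cities.city | cities.score | cities.code | users.score | users.price
MIA | 7 | X2 | 7 | 6
MIA | 7 | X2 | 7 | 9
SF | 7 | Z2 | 7 | 6
SF | 7 | Z2 | 7 | 9
SEA | 2 | X2 | 2 | 3
NY | 7 | X1 | 7 | 6
NY | 7 | X1 | 7 | 9
SEA | 2 | Z2 | 2 | 3
After WHERE (3 rows):
cities.city | cities.score | cities.code | users.score | users.price
MIA | 7 | X2 | 7 | 6
SF | 7 | Z2 | 7 | 6
NY | 7 | X1 | 7 | 6
After GROUP BY (1 rows):
users.score | max_price
7 | 6
After ORDER BY (1 rows):
users.score | max_price
7 | 6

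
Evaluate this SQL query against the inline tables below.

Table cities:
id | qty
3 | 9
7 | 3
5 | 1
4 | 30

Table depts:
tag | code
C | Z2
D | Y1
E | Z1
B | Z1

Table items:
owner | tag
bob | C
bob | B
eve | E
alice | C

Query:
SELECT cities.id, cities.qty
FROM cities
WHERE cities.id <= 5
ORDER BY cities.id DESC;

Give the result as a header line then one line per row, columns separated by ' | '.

After WHERE (3 rows):
cities.id | cities.qty
3 | 9
5 | 1
4 | 30
After SELECT (3 rows):
cities.id | cities.qty
3 | 9
5 | 1
4 | 30
After ORDER BY (3 rows):
cities.id | cities.qty
5 | 1
4 | 30
3 | 9

== RESULT ==
cities.id | cities.qty
5 | 1
4 | 30
3 | 9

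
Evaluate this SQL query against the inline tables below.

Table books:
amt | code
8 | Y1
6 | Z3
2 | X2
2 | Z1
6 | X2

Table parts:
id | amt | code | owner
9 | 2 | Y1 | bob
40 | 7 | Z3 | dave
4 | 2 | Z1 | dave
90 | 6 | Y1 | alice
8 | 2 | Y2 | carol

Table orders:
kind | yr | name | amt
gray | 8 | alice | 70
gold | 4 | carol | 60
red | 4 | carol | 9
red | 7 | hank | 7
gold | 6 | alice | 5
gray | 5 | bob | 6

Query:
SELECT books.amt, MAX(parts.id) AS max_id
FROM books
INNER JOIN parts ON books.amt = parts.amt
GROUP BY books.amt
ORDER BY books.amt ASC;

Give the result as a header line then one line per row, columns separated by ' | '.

== RESULT ==
books.amt | max_id
2 | 9
6 | 90

Derivation:
After JOIN parts (8 rows):
books.amt | books.code | parts.id | parts.amt | parts.code | parts.owner
6 | Z3 | 90 | 6 | Y1 | alice
2 | X2 | 9 | 2 | Y1 | bob
2 | X2 | 4 | 2 | Z1 | dave
2 | X2 | 8 | 2 | Y2 | carol
2 | Z1 | 9 | 2 | Y1 | bob
2 | Z1 | 4 | 2 | Z1 | dave
2 | Z1 | 8 | 2 | Y2 | carol
6 | X2 | 90 | 6 | Y1 | alice
After GROUP BY (2 rows):
books.amt | max_id
6 | 90
2 | 9
After ORDER BY (2 rows):
books.amt | max_id
2 | 9
6 | 90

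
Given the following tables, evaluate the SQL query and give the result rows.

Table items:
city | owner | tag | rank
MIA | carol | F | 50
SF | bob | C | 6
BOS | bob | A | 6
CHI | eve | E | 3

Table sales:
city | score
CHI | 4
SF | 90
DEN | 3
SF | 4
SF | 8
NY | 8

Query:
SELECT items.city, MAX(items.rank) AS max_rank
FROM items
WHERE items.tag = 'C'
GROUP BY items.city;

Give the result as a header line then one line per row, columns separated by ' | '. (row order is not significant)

After WHERE (1 rows):
items.city | items.owner | items.tag | items.rank
SF | bob | C | 6
After GROUP BY (1 rows):
items.city | max_rank
SF | 6

== RESULT ==
items.city | max_rank
SF | 6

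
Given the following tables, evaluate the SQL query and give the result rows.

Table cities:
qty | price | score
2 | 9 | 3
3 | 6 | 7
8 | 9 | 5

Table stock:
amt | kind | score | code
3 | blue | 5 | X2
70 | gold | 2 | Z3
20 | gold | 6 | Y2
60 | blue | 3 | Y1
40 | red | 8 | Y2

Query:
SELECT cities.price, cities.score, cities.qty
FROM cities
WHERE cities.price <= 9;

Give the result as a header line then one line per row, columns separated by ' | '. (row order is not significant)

After WHERE (3 rows):
cities.qty | cities.price | cities.score
2 | 9 | 3
3 | 6 | 7
8 | 9 | 5
After SELECT (3 rows):
cities.price | cities.score | cities.qty
9 | 3 | 2
6 | 7 | 3
9 | 5 | 8

== RESULT ==
cities.price | cities.score | cities.qty
9 | 3 | 2
6 | 7 | 3
9 | 5 | 8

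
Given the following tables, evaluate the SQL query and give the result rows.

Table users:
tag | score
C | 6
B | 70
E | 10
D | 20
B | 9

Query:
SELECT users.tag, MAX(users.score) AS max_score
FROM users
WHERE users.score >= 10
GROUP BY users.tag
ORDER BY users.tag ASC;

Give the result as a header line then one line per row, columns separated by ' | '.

After WHERE (3 rows):
users.tag | users.score
B | 70
E | 10
D | 20
After GROUP BY (3 rows):
users.tag | max_score
B | 70
E | 10
D | 20
After ORDER BY (3 rows):
users.tag | max_score
B | 70
D | 20
E | 10

== RESULT ==
users.tag | max_score
B | 70
D | 20
E | 10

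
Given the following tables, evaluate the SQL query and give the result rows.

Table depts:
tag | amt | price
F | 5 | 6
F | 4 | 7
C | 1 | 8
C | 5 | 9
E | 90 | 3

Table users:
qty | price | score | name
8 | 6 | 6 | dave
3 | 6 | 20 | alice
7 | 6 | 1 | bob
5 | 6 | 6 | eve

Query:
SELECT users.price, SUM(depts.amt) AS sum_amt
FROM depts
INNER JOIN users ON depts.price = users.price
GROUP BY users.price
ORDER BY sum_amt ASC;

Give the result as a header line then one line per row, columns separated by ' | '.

== RESULT ==
users.price | sum_amt
6 | 20

Derivation:
After JOIN users (4 rows):
depts.tag | depts.amt | depts.price | users.qty | users.price | users.score | users.name
F | 5 | 6 | 8 | 6 | 6 | dave
F | 5 | 6 | 3 | 6 | 20 | alice
F | 5 | 6 | 7 | 6 | 1 | bob
F | 5 | 6 | 5 | 6 | 6 | eve
After GROUP BY (1 rows):
users.price | sum_amt
6 | 20
After ORDER BY (1 rows):
users.price | sum_amt
6 | 20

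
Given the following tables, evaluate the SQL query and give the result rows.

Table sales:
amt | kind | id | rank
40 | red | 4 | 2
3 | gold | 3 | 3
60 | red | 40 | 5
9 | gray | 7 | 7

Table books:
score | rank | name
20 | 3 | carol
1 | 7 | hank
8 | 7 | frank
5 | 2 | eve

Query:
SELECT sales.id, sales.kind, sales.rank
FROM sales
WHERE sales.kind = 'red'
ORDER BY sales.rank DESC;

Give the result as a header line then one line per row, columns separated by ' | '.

== RESULT ==
sales.id | sales.kind | sales.rank
40 | red | 5
4 | red | 2

Derivation:
After WHERE (2 rows):
sales.amt | sales.kind | sales.id | sales.rank
40 | red | 4 | 2
60 | red | 40 | 5
After SELECT (2 rows):
sales.id | sales.kind | sales.rank
4 | red | 2
40 | red | 5
After ORDER BY (2 rows):
sales.id | sales.kind | sales.rank
40 | red | 5
4 | red | 2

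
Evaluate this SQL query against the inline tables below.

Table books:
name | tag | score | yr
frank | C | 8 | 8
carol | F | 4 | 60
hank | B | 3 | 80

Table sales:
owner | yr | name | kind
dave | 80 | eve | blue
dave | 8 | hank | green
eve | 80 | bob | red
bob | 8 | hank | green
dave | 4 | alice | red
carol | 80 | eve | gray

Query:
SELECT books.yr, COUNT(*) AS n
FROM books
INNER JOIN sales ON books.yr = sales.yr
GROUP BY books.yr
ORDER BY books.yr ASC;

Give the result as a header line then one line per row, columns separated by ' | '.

After JOIN sales (5 rows):
books.name | books.tag | books.score | books.yr | sales.owner | sales.yr | sales.name | sales.kind
frank | C | 8 | 8 | dave | 8 | hank | green
frank | C | 8 | 8 | bob | 8 | hank | green
hank | B | 3 | 80 | dave | 80 | eve | blue
hank | B | 3 | 80 | eve | 80 | bob | red
hank | B | 3 | 80 | carol | 80 | eve | gray
After GROUP BY (2 rows):
books.yr | n
8 | 2
80 | 3
After ORDER BY (2 rows):
books.yr | n
8 | 2
80 | 3

== RESULT ==
books.yr | n
8 | 2
80 | 3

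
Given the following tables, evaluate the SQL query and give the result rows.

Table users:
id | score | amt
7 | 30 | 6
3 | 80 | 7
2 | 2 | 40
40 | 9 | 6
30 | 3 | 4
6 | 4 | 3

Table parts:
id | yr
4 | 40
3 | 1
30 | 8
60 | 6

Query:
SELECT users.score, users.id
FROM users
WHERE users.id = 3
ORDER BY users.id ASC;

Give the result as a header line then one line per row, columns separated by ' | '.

After WHERE (1 rows):
users.id | users.score | users.amt
3 | 80 | 7
After SELECT (1 rows):
users.score | users.id
80 | 3
After ORDER BY (1 rows):
users.score | users.id
80 | 3

== RESULT ==
users.score | users.id
80 | 3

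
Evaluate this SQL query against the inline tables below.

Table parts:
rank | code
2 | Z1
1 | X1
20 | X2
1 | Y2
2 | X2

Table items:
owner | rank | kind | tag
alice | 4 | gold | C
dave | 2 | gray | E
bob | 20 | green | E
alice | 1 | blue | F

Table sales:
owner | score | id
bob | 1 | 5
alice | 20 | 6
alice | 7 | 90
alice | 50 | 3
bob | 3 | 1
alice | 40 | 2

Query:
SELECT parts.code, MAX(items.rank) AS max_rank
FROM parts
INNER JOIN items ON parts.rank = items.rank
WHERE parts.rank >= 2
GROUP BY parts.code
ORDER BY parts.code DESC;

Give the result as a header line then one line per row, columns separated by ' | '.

After JOIN items (5 rows):
parts.rank | parts.code | items.owner | items.rank | items.kind | items.tag
2 | Z1 | dave | 2 | gray | E
1 | X1 | alice | 1 | blue | F
20 | X2 | bob | 20 | green | E
1 | Y2 | alice | 1 | blue | F
2 | X2 | dave | 2 | gray | E
After WHERE (3 rows):
parts.rank | parts.code | items.owner | items.rank | items.kind | items.tag
2 | Z1 | dave | 2 | gray | E
20 | X2 | bob | 20 | green | E
2 | X2 | dave | 2 | gray | E
After GROUP BY (2 rows):
parts.code | max_rank
Z1 | 2
X2 | 20
After ORDER BY (2 rows):
parts.code | max_rank
Z1 | 2
X2 | 20

== RESULT ==
parts.code | max_rank
Z1 | 2
X2 | 20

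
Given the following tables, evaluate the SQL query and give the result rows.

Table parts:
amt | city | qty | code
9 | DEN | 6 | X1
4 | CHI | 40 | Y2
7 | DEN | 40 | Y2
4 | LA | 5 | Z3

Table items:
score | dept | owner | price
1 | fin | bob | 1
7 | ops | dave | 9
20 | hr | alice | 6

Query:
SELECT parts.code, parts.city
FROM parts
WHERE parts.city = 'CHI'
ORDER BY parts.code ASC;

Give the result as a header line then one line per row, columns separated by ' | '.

After WHERE (1 rows):
parts.amt | parts.city | parts.qty | parts.code
4 | CHI | 40 | Y2
After SELECT (1 rows):
parts.code | parts.city
Y2 | CHI
After ORDER BY (1 rows):
parts.code | parts.city
Y2 | CHI

== RESULT ==
parts.code | parts.city
Y2 | CHI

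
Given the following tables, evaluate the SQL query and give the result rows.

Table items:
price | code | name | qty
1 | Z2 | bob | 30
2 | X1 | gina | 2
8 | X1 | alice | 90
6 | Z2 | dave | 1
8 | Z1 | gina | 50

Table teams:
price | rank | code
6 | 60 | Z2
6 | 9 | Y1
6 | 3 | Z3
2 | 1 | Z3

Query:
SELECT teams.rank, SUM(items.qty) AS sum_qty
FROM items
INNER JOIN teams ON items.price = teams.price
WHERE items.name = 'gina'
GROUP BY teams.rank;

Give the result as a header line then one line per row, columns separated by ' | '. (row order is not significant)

== RESULT ==
teams.rank | sum_qty
1 | 2

Derivation:
After JOIN teams (4 rows):
items.price | items.code | items.name | items.qty | teams.price | teams.rank | teams.code
2 | X1 | gina | 2 | 2 | 1 | Z3
6 | Z2 | dave | 1 | 6 | 60 | Z2
6 | Z2 | dave | 1 | 6 | 9 | Y1
6 | Z2 | dave | 1 | 6 | 3 | Z3
After WHERE (1 rows):
items.price | items.code | items.name | items.qty | teams.price | teams.rank | teams.code
2 | X1 | gina | 2 | 2 | 1 | Z3
After GROUP BY (1 rows):
teams.rank | sum_qty
1 | 2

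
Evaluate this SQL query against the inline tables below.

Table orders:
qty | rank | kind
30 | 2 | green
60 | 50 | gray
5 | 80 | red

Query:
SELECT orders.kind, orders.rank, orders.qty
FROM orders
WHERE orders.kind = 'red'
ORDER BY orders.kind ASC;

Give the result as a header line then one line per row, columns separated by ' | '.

After WHERE (1 rows):
orders.qty | orders.rank | orders.kind
5 | 80 | red
After SELECT (1 rows):
orders.kind | orders.rank | orders.qty
red | 80 | 5
After ORDER BY (1 rows):
orders.kind | orders.rank | orders.qty
red | 80 | 5

== RESULT ==
orders.kind | orders.rank | orders.qty
red | 80 | 5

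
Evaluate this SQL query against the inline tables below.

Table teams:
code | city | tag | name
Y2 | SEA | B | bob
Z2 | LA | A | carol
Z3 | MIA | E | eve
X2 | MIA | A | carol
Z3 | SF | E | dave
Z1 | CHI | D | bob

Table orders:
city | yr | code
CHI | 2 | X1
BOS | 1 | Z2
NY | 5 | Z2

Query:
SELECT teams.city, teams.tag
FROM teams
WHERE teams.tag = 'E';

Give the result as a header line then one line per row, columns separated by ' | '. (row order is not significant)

== RESULT ==
teams.city | teams.tag
MIA | E
SF | E

Derivation:
After WHERE (2 rows):
teams.code | teams.city | teams.tag | teams.name
Z3 | MIA | E | eve
Z3 | SF | E | dave
After SELECT (2 rows):
teams.city | teams.tag
MIA | E
SF | E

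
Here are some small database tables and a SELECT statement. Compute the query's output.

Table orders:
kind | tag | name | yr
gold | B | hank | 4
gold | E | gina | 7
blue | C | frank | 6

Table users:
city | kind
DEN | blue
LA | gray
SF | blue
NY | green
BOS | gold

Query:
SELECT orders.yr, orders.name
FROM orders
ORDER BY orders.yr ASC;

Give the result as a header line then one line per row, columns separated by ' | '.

== RESULT ==
orders.yr | orders.name
4 | hank
6 | frank
7 | gina

Derivation:
After SELECT (3 rows):
orders.yr | orders.name
4 | hank
7 | gina
6 | frank
After ORDER BY (3 rows):
orders.yr | orders.name
4 | hank
6 | frank
7 | gina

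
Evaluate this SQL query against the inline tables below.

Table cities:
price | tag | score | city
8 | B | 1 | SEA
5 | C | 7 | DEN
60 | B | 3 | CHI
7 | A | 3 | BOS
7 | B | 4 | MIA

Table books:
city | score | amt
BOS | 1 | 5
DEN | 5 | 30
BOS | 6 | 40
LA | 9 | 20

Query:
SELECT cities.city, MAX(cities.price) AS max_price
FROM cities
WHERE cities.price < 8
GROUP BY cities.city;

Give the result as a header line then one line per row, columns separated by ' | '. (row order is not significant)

== RESULT ==
cities.city | max_price
DEN | 5
BOS | 7
MIA | 7

Derivation:
After WHERE (3 rows):
cities.price | cities.tag | cities.score | cities.city
5 | C | 7 | DEN
7 | A | 3 | BOS
7 | B | 4 | MIA
After GROUP BY (3 rows):
cities.city | max_price
DEN | 5
BOS | 7
MIA | 7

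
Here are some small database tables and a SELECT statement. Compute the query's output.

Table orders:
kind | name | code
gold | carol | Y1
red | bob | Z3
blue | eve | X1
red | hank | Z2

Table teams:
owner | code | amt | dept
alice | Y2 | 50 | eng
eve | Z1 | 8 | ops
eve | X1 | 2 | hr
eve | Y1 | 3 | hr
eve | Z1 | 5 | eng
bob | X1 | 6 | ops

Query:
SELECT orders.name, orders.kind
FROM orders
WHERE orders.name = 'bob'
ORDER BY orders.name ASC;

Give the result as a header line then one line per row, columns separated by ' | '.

== RESULT ==
orders.name | orders.kind
bob | red

Derivation:
After WHERE (1 rows):
orders.kind | orders.name | orders.code
red | bob | Z3
After SELECT (1 rows):
orders.name | orders.kind
bob | red
After ORDER BY (1 rows):
orders.name | orders.kind
bob | red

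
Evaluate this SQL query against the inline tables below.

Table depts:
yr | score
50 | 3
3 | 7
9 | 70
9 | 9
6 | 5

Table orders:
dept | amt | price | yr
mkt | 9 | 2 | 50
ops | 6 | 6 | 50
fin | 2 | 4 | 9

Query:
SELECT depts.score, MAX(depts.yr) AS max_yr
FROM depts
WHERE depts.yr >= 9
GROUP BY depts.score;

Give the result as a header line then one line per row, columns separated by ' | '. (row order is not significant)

== RESULT ==
depts.score | max_yr
3 | 50
70 | 9
9 | 9

Derivation:
After WHERE (3 rows):
depts.yr | depts.score
50 | 3
9 | 70
9 | 9
After GROUP BY (3 rows):
depts.score | max_yr
3 | 50
70 | 9
9 | 9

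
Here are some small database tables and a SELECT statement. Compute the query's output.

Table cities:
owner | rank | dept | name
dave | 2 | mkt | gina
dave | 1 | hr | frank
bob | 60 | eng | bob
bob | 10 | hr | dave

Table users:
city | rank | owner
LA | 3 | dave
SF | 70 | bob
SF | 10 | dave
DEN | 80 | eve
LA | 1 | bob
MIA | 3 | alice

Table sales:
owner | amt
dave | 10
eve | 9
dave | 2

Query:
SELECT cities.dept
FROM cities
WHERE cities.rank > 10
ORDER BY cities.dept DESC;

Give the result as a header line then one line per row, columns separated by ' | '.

After WHERE (1 rows):
cities.owner | cities.rank | cities.dept | cities.name
bob | 60 | eng | bob
After SELECT (1 rows):
cities.dept
eng
After ORDER BY (1 rows):
cities.dept
eng

== RESULT ==
cities.dept
eng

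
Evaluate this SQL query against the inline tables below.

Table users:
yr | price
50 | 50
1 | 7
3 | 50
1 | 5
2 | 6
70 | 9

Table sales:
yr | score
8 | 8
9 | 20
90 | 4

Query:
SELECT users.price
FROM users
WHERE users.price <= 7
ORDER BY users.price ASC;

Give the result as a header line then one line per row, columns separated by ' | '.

== RESULT ==
users.price
5
6
7

Derivation:
After WHERE (3 rows):
users.yr | users.price
1 | 7
1 | 5
2 | 6
After SELECT (3 rows):
users.price
7
5
6
After ORDER BY (3 rows):
users.price
5
6
7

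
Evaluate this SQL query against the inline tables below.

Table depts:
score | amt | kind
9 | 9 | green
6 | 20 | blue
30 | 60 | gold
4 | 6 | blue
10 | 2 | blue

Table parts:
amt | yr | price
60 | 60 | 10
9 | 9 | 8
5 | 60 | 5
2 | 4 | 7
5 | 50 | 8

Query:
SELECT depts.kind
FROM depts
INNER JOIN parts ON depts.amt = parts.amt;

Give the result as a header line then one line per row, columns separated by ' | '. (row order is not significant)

== RESULT ==
depts.kind
green
gold
blue

Derivation:
After JOIN parts (3 rows):
depts.score | depts.amt | depts.kind | parts.amt | parts.yr | parts.price
9 | 9 | green | 9 | 9 | 8
30 | 60 | gold | 60 | 60 | 10
10 | 2 | blue | 2 | 4 | 7
After SELECT (3 rows):
depts.kind
green
gold
blue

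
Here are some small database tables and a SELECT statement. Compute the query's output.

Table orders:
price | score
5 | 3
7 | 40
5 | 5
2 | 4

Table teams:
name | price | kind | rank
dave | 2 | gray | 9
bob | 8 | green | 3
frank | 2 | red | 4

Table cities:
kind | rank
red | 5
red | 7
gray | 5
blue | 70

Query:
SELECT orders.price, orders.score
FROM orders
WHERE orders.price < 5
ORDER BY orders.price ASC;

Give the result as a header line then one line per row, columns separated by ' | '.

After WHERE (1 rows):
orders.price | orders.score
2 | 4
After SELECT (1 rows):
orders.price | orders.score
2 | 4
After ORDER BY (1 rows):
orders.price | orders.score
2 | 4

== RESULT ==
orders.price | orders.score
2 | 4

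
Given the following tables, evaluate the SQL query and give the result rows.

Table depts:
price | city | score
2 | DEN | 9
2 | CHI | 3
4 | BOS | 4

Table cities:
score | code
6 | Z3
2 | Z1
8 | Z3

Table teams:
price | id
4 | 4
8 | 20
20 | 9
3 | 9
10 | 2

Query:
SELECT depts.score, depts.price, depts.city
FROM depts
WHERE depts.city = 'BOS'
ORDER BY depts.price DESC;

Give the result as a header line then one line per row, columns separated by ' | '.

== RESULT ==
depts.score | depts.price | depts.city
4 | 4 | BOS

Derivation:
After WHERE (1 rows):
depts.price | depts.city | depts.score
4 | BOS | 4
After SELECT (1 rows):
depts.score | depts.price | depts.city
4 | 4 | BOS
After ORDER BY (1 rows):
depts.score | depts.price | depts.city
4 | 4 | BOS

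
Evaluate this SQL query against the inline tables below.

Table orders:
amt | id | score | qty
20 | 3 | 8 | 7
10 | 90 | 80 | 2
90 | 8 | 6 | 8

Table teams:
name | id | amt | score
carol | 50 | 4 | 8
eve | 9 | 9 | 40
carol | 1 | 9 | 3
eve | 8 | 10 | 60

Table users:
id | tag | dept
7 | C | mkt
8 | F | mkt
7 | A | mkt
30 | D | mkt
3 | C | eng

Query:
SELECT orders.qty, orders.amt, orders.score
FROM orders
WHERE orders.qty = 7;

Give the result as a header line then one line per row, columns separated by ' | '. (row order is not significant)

After WHERE (1 rows):
orders.amt | orders.id | orders.score | orders.qty
20 | 3 | 8 | 7
After SELECT (1 rows):
orders.qty | orders.amt | orders.score
7 | 20 | 8

== RESULT ==
orders.qty | orders.amt | orders.score
7 | 20 | 8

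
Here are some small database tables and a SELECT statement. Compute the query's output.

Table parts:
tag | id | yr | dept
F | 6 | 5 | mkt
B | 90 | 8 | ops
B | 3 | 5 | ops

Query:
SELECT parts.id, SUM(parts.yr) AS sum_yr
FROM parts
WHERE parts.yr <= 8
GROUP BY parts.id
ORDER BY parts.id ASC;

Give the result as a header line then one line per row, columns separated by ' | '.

After WHERE (3 rows):
parts.tag | parts.id | parts.yr | parts.dept
F | 6 | 5 | mkt
B | 90 | 8 | ops
B | 3 | 5 | ops
After GROUP BY (3 rows):
parts.id | sum_yr
6 | 5
90 | 8
3 | 5
After ORDER BY (3 rows):
parts.id | sum_yr
3 | 5
6 | 5
90 | 8

== RESULT ==
parts.id | sum_yr
3 | 5
6 | 5
90 | 8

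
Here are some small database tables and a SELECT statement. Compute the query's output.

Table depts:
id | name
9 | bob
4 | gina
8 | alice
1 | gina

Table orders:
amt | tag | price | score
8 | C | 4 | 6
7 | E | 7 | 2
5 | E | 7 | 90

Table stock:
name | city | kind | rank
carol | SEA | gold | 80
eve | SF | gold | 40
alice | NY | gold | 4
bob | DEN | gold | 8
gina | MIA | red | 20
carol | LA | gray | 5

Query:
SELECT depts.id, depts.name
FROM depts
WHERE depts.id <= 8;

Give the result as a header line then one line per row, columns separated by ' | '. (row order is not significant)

After WHERE (3 rows):
depts.id | depts.name
4 | gina
8 | alice
1 | gina
After SELECT (3 rows):
depts.id | depts.name
4 | gina
8 | alice
1 | gina

== RESULT ==
depts.id | depts.name
4 | gina
8 | alice
1 | gina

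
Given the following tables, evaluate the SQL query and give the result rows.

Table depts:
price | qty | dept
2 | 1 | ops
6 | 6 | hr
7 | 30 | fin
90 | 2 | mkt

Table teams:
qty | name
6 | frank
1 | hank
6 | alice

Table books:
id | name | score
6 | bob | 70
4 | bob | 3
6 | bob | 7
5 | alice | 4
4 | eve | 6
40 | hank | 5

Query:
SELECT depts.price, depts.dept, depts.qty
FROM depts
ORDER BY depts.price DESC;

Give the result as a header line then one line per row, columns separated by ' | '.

After SELECT (4 rows):
depts.price | depts.dept | depts.qty
2 | ops | 1
6 | hr | 6
7 | fin | 30
90 | mkt | 2
After ORDER BY (4 rows):
depts.price | depts.dept | depts.qty
90 | mkt | 2
7 | fin | 30
6 | hr | 6
2 | ops | 1

== RESULT ==
depts.price | depts.dept | depts.qty
90 | mkt | 2
7 | fin | 30
6 | hr | 6
2 | ops | 1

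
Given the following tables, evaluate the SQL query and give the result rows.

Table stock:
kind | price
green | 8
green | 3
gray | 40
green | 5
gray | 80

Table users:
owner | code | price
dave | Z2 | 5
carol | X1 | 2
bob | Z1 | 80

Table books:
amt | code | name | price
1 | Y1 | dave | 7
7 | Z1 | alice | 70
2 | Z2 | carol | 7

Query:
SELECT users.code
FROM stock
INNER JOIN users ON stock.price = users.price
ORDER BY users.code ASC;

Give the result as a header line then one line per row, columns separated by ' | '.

After JOIN users (2 rows):
stock.kind | stock.price | users.owner | users.code | users.price
green | 5 | dave | Z2 | 5
gray | 80 | bob | Z1 | 80
After SELECT (2 rows):
users.code
Z2
Z1
After ORDER BY (2 rows):
users.code
Z1
Z2

== RESULT ==
users.code
Z1
Z2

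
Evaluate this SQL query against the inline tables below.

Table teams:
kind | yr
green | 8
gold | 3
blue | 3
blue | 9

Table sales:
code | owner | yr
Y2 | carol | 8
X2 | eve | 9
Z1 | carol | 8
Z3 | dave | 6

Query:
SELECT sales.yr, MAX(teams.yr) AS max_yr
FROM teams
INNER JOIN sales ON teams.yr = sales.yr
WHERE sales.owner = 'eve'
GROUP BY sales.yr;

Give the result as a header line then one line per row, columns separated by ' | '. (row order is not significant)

After JOIN sales (3 rows):
teams.kind | teams.yr | sales.code | sales.owner | sales.yr
green | 8 | Y2 | carol | 8
green | 8 | Z1 | carol | 8
blue | 9 | X2 | eve | 9
After WHERE (1 rows):
teams.kind | teams.yr | sales.code | sales.owner | sales.yr
blue | 9 | X2 | eve | 9
After GROUP BY (1 rows):
sales.yr | max_yr
9 | 9

== RESULT ==
sales.yr | max_yr
9 | 9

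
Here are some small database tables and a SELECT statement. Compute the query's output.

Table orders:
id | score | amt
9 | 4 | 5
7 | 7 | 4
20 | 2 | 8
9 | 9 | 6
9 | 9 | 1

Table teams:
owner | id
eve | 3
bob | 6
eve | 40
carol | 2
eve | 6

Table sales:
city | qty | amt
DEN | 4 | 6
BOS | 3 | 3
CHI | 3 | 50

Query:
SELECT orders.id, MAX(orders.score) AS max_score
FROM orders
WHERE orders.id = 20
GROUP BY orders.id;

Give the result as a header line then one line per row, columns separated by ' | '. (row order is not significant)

== RESULT ==
orders.id | max_score
20 | 2

Derivation:
After WHERE (1 rows):
orders.id | orders.score | orders.amt
20 | 2 | 8
After GROUP BY (1 rows):
orders.id | max_score
20 | 2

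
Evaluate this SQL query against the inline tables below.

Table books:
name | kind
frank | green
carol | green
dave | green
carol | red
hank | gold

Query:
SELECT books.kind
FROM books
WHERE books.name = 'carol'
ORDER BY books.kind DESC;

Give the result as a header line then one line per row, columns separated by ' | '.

After WHERE (2 rows):
books.name | books.kind
carol | green
carol | red
After SELECT (2 rows):
books.kind
green
red
After ORDER BY (2 rows):
books.kind
red
green

== RESULT ==
books.kind
red
green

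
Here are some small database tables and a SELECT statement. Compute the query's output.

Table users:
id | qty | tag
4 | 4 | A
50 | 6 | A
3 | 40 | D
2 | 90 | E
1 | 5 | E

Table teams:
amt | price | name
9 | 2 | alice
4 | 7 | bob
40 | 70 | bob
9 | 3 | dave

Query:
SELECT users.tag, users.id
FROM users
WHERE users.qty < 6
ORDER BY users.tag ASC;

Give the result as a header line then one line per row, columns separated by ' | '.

After WHERE (2 rows):
users.id | users.qty | users.tag
4 | 4 | A
1 | 5 | E
After SELECT (2 rows):
users.tag | users.id
A | 4
E | 1
After ORDER BY (2 rows):
users.tag | users.id
A | 4
E | 1

== RESULT ==
users.tag | users.id
A | 4
E | 1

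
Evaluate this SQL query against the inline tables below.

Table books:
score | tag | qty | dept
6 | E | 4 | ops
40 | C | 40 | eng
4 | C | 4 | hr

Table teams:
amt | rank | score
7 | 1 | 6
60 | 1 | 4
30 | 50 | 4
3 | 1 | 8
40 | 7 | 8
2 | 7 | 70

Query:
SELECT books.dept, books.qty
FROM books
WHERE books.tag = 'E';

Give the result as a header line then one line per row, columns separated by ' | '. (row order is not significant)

After WHERE (1 rows):
books.score | books.tag | books.qty | books.dept
6 | E | 4 | ops
After SELECT (1 rows):
books.dept | books.qty
ops | 4

== RESULT ==
books.dept | books.qty
ops | 4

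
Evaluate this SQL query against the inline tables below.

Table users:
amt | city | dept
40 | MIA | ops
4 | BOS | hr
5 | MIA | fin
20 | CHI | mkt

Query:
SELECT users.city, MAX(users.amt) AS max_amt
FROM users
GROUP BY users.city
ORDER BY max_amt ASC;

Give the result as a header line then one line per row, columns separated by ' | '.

== RESULT ==
users.city | max_amt
BOS | 4
CHI | 20
MIA | 40

Derivation:
After GROUP BY (3 rows):
users.city | max_amt
MIA | 40
BOS | 4
CHI | 20
After ORDER BY (3 rows):
users.city | max_amt
BOS | 4
CHI | 20
MIA | 40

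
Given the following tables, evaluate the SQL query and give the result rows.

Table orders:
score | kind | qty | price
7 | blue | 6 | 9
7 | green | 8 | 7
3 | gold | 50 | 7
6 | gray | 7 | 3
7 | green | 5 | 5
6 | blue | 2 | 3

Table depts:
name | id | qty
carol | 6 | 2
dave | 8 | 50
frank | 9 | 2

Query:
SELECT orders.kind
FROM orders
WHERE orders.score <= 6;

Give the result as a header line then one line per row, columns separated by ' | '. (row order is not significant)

== RESULT ==
orders.kind
gold
gray
blue

Derivation:
After WHERE (3 rows):
orders.score | orders.kind | orders.qty | orders.price
3 | gold | 50 | 7
6 | gray | 7 | 3
6 | blue | 2 | 3
After SELECT (3 rows):
orders.kind
gold
gray
blue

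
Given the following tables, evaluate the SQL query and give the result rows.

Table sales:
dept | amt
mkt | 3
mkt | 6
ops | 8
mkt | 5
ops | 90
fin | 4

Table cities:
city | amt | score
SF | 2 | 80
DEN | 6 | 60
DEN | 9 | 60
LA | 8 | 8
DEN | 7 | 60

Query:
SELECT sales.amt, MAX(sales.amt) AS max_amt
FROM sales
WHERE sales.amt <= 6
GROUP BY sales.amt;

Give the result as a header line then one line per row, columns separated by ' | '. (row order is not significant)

== RESULT ==
sales.amt | max_amt
3 | 3
6 | 6
5 | 5
4 | 4

Derivation:
After WHERE (4 rows):
sales.dept | sales.amt
mkt | 3
mkt | 6
mkt | 5
fin | 4
After GROUP BY (4 rows):
sales.amt | max_amt
3 | 3
6 | 6
5 | 5
4 | 4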